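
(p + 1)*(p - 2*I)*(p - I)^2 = p^4 + p^3 - 4*I*p^3 - 5*p^2 - 4*I*p^2 - 5*p + 2*I*p + 2*I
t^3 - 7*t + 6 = (t - 2)*(t - 1)*(t + 3)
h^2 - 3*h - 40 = (h - 8)*(h + 5)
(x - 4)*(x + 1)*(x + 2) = x^3 - x^2 - 10*x - 8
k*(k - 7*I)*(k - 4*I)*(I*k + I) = I*k^4 + 11*k^3 + I*k^3 + 11*k^2 - 28*I*k^2 - 28*I*k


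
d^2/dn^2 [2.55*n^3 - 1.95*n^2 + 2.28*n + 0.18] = 15.3*n - 3.9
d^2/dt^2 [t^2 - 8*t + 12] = 2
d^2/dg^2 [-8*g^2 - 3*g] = -16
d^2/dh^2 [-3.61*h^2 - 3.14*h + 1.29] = -7.22000000000000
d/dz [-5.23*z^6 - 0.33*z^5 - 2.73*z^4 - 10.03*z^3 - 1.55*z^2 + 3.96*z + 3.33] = -31.38*z^5 - 1.65*z^4 - 10.92*z^3 - 30.09*z^2 - 3.1*z + 3.96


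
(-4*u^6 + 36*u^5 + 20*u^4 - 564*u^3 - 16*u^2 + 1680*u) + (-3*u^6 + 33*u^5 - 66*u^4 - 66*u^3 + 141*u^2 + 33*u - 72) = -7*u^6 + 69*u^5 - 46*u^4 - 630*u^3 + 125*u^2 + 1713*u - 72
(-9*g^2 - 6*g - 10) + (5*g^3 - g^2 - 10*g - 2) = 5*g^3 - 10*g^2 - 16*g - 12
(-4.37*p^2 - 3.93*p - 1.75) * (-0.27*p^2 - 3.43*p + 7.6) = 1.1799*p^4 + 16.0502*p^3 - 19.2596*p^2 - 23.8655*p - 13.3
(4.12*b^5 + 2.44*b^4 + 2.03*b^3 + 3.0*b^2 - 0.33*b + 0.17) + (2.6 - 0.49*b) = 4.12*b^5 + 2.44*b^4 + 2.03*b^3 + 3.0*b^2 - 0.82*b + 2.77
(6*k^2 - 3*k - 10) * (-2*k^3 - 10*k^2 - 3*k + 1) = -12*k^5 - 54*k^4 + 32*k^3 + 115*k^2 + 27*k - 10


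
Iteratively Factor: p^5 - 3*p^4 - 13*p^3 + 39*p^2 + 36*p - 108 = (p - 3)*(p^4 - 13*p^2 + 36) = (p - 3)*(p - 2)*(p^3 + 2*p^2 - 9*p - 18) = (p - 3)*(p - 2)*(p + 3)*(p^2 - p - 6) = (p - 3)^2*(p - 2)*(p + 3)*(p + 2)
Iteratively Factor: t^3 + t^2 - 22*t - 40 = (t + 2)*(t^2 - t - 20) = (t - 5)*(t + 2)*(t + 4)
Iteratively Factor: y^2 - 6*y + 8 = (y - 4)*(y - 2)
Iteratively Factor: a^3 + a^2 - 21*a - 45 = (a + 3)*(a^2 - 2*a - 15) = (a + 3)^2*(a - 5)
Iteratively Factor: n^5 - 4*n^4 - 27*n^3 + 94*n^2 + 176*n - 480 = (n + 4)*(n^4 - 8*n^3 + 5*n^2 + 74*n - 120) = (n - 5)*(n + 4)*(n^3 - 3*n^2 - 10*n + 24) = (n - 5)*(n + 3)*(n + 4)*(n^2 - 6*n + 8) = (n - 5)*(n - 4)*(n + 3)*(n + 4)*(n - 2)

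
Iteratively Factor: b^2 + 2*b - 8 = (b - 2)*(b + 4)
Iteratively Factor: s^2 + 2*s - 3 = (s + 3)*(s - 1)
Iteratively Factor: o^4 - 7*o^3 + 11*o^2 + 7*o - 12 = (o + 1)*(o^3 - 8*o^2 + 19*o - 12) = (o - 3)*(o + 1)*(o^2 - 5*o + 4) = (o - 4)*(o - 3)*(o + 1)*(o - 1)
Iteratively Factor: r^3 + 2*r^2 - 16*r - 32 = (r + 4)*(r^2 - 2*r - 8) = (r - 4)*(r + 4)*(r + 2)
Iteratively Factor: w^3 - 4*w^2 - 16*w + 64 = (w - 4)*(w^2 - 16) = (w - 4)*(w + 4)*(w - 4)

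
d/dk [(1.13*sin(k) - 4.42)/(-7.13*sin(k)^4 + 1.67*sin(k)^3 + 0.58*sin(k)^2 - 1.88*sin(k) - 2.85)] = (24.1707*sin(k)^4 - 129.8326*sin(k)^3 + 21.4888*sin(k)^2 + 5.1272*sin(k) - 11.5301)*cos(k)/(50.8369*sin(k)^8 - 23.8142*sin(k)^7 - 5.4819*sin(k)^6 + 28.746*sin(k)^5 + 34.6982*sin(k)^4 - 11.6998*sin(k)^3 + 0.2284*sin(k)^2 + 10.716*sin(k) + 8.1225)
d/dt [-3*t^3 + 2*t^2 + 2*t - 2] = -9*t^2 + 4*t + 2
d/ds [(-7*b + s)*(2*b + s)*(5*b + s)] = -39*b^2 + 3*s^2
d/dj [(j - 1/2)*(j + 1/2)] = 2*j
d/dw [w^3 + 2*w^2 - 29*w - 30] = 3*w^2 + 4*w - 29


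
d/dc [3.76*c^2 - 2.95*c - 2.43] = 7.52*c - 2.95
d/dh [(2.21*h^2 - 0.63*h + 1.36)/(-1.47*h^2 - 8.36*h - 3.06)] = (-19.4017*h^2 - 9.5268*h + 13.2974)/(2.1609*h^4 + 24.5784*h^3 + 78.886*h^2 + 51.1632*h + 9.3636)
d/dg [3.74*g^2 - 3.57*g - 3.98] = 7.48*g - 3.57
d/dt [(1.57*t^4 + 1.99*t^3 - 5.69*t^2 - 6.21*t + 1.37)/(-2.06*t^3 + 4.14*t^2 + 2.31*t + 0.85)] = (-3.2342*t^6 + 12.9996*t^5 + 7.3973*t^4 - 11.0534*t^3 + 26.1066*t^2 - 21.0166*t - 8.4432)/(4.2436*t^6 - 17.0568*t^5 + 7.6224*t^4 + 15.6248*t^3 + 12.3741*t^2 + 3.927*t + 0.7225)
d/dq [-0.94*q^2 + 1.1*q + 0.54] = 1.1 - 1.88*q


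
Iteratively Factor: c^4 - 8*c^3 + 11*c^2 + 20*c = (c - 5)*(c^3 - 3*c^2 - 4*c) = (c - 5)*(c - 4)*(c^2 + c) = (c - 5)*(c - 4)*(c + 1)*(c)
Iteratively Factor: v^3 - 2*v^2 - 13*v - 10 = (v + 1)*(v^2 - 3*v - 10) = (v - 5)*(v + 1)*(v + 2)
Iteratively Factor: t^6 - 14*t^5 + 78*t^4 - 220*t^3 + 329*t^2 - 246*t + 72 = (t - 4)*(t^5 - 10*t^4 + 38*t^3 - 68*t^2 + 57*t - 18) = (t - 4)*(t - 3)*(t^4 - 7*t^3 + 17*t^2 - 17*t + 6) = (t - 4)*(t - 3)^2*(t^3 - 4*t^2 + 5*t - 2) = (t - 4)*(t - 3)^2*(t - 1)*(t^2 - 3*t + 2) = (t - 4)*(t - 3)^2*(t - 1)^2*(t - 2)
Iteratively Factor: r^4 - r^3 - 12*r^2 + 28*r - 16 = (r - 1)*(r^3 - 12*r + 16) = (r - 1)*(r + 4)*(r^2 - 4*r + 4) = (r - 2)*(r - 1)*(r + 4)*(r - 2)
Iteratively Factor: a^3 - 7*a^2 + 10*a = (a - 5)*(a^2 - 2*a) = (a - 5)*(a - 2)*(a)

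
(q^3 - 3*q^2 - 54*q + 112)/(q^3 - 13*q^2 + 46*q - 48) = (q + 7)/(q - 3)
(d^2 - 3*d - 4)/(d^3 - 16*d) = (d + 1)/(d*(d + 4))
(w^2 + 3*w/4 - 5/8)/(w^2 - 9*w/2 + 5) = (8*w^2 + 6*w - 5)/(4*(2*w^2 - 9*w + 10))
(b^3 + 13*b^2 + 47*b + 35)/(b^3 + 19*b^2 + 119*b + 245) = (b + 1)/(b + 7)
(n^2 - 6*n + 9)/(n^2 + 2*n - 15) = (n - 3)/(n + 5)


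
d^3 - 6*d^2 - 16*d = d*(d - 8)*(d + 2)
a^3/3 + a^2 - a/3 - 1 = (a/3 + 1)*(a - 1)*(a + 1)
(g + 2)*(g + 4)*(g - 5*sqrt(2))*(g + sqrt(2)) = g^4 - 4*sqrt(2)*g^3 + 6*g^3 - 24*sqrt(2)*g^2 - 2*g^2 - 60*g - 32*sqrt(2)*g - 80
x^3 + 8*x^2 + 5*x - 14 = (x - 1)*(x + 2)*(x + 7)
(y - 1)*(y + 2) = y^2 + y - 2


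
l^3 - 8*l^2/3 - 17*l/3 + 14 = (l - 3)*(l - 2)*(l + 7/3)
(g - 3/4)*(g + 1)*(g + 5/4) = g^3 + 3*g^2/2 - 7*g/16 - 15/16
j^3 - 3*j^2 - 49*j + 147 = (j - 7)*(j - 3)*(j + 7)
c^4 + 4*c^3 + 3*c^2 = c^2*(c + 1)*(c + 3)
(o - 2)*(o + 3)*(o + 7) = o^3 + 8*o^2 + o - 42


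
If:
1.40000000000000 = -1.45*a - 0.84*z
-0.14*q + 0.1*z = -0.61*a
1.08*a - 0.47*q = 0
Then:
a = 1.44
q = 3.31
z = -4.15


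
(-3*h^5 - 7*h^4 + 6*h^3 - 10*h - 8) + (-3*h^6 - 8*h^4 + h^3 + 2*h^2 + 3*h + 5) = -3*h^6 - 3*h^5 - 15*h^4 + 7*h^3 + 2*h^2 - 7*h - 3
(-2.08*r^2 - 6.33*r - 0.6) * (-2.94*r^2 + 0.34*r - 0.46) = 6.1152*r^4 + 17.903*r^3 + 0.5686*r^2 + 2.7078*r + 0.276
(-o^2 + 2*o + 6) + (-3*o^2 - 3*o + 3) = -4*o^2 - o + 9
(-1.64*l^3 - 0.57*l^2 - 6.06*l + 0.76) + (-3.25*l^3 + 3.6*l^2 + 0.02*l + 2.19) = -4.89*l^3 + 3.03*l^2 - 6.04*l + 2.95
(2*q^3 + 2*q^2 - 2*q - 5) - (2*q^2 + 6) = 2*q^3 - 2*q - 11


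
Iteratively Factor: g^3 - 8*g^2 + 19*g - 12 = (g - 4)*(g^2 - 4*g + 3) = (g - 4)*(g - 1)*(g - 3)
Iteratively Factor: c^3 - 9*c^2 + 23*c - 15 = (c - 5)*(c^2 - 4*c + 3) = (c - 5)*(c - 1)*(c - 3)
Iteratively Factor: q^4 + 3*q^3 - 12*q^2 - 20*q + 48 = (q + 3)*(q^3 - 12*q + 16) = (q - 2)*(q + 3)*(q^2 + 2*q - 8) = (q - 2)^2*(q + 3)*(q + 4)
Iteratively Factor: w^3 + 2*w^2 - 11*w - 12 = (w - 3)*(w^2 + 5*w + 4) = (w - 3)*(w + 1)*(w + 4)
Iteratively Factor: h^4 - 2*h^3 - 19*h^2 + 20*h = (h - 5)*(h^3 + 3*h^2 - 4*h) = h*(h - 5)*(h^2 + 3*h - 4) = h*(h - 5)*(h - 1)*(h + 4)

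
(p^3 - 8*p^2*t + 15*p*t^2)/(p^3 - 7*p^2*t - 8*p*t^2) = (-p^2 + 8*p*t - 15*t^2)/(-p^2 + 7*p*t + 8*t^2)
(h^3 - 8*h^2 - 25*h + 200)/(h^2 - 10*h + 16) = (h^2 - 25)/(h - 2)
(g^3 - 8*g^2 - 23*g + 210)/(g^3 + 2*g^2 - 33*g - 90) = (g - 7)/(g + 3)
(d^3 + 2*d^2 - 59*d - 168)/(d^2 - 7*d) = (d^3 + 2*d^2 - 59*d - 168)/(d*(d - 7))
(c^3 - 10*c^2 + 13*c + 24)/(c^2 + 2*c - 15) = (c^2 - 7*c - 8)/(c + 5)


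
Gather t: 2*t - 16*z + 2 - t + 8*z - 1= t - 8*z + 1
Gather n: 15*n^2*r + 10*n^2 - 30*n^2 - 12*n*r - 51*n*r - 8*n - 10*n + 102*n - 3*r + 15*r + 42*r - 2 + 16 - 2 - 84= n^2*(15*r - 20) + n*(84 - 63*r) + 54*r - 72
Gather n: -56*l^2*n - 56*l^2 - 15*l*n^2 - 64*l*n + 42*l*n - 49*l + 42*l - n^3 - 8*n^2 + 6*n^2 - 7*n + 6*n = -56*l^2 - 7*l - n^3 + n^2*(-15*l - 2) + n*(-56*l^2 - 22*l - 1)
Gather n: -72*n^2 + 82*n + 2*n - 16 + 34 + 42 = -72*n^2 + 84*n + 60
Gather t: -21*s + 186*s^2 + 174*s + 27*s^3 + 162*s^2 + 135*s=27*s^3 + 348*s^2 + 288*s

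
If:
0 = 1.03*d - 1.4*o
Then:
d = 1.35922330097087*o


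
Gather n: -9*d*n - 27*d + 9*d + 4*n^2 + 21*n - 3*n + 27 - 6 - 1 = -18*d + 4*n^2 + n*(18 - 9*d) + 20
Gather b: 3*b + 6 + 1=3*b + 7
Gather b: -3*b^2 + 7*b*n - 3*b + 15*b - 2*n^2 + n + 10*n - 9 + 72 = -3*b^2 + b*(7*n + 12) - 2*n^2 + 11*n + 63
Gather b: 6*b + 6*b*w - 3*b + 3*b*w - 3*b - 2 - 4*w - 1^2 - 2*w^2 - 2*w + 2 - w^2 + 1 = 9*b*w - 3*w^2 - 6*w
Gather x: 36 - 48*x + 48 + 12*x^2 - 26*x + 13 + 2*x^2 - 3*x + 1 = 14*x^2 - 77*x + 98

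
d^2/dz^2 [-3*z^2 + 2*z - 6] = -6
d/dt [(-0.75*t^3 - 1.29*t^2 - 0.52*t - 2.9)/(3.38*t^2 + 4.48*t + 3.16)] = (-2.535*t^4 - 6.72*t^3 - 11.1316*t^2 + 11.4512*t + 11.3488)/(11.4244*t^4 + 30.2848*t^3 + 41.432*t^2 + 28.3136*t + 9.9856)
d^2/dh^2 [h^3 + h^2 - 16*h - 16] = 6*h + 2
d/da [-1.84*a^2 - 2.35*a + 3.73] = -3.68*a - 2.35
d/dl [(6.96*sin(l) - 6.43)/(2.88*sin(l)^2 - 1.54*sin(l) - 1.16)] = (-20.0448*sin(l)^2 + 37.0368*sin(l) - 17.9758)*cos(l)/(8.2944*sin(l)^4 - 8.8704*sin(l)^3 - 4.31*sin(l)^2 + 3.5728*sin(l) + 1.3456)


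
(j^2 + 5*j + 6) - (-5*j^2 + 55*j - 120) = 6*j^2 - 50*j + 126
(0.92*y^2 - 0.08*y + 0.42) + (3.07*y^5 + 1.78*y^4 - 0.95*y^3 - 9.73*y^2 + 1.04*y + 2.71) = 3.07*y^5 + 1.78*y^4 - 0.95*y^3 - 8.81*y^2 + 0.96*y + 3.13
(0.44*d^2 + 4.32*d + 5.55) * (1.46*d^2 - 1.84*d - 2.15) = 0.6424*d^4 + 5.4976*d^3 - 0.791800000000001*d^2 - 19.5*d - 11.9325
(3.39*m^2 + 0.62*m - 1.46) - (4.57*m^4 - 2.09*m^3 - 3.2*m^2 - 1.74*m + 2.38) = -4.57*m^4 + 2.09*m^3 + 6.59*m^2 + 2.36*m - 3.84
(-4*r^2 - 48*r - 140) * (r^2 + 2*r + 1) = -4*r^4 - 56*r^3 - 240*r^2 - 328*r - 140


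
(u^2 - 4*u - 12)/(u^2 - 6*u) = (u + 2)/u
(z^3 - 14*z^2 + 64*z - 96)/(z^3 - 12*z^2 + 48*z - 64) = (z - 6)/(z - 4)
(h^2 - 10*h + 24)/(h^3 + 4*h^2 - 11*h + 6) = (h^2 - 10*h + 24)/(h^3 + 4*h^2 - 11*h + 6)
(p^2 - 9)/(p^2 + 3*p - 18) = (p + 3)/(p + 6)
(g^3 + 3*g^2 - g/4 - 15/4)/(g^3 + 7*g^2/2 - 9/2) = (g + 5/2)/(g + 3)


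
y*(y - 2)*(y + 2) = y^3 - 4*y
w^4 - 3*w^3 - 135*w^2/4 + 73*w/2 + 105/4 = (w - 7)*(w - 3/2)*(w + 1/2)*(w + 5)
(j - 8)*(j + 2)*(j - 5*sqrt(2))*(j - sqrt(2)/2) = j^4 - 11*sqrt(2)*j^3/2 - 6*j^3 - 11*j^2 + 33*sqrt(2)*j^2 - 30*j + 88*sqrt(2)*j - 80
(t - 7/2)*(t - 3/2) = t^2 - 5*t + 21/4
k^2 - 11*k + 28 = (k - 7)*(k - 4)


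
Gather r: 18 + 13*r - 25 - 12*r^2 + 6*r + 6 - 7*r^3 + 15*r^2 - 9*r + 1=-7*r^3 + 3*r^2 + 10*r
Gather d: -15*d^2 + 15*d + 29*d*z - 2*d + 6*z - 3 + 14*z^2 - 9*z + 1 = -15*d^2 + d*(29*z + 13) + 14*z^2 - 3*z - 2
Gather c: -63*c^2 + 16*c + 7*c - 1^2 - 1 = -63*c^2 + 23*c - 2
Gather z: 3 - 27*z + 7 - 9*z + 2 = 12 - 36*z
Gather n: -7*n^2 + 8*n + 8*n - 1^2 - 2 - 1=-7*n^2 + 16*n - 4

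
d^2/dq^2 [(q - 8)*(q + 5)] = 2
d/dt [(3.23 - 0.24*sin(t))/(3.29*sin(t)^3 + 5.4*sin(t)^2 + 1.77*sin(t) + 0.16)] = (1.5792*sin(t)^3 - 30.5841*sin(t)^2 - 34.884*sin(t) - 5.7555)*cos(t)/(10.8241*sin(t)^6 + 35.532*sin(t)^5 + 40.8066*sin(t)^4 + 20.1688*sin(t)^3 + 4.8609*sin(t)^2 + 0.5664*sin(t) + 0.0256)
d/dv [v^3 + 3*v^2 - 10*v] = 3*v^2 + 6*v - 10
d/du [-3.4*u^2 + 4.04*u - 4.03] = 4.04 - 6.8*u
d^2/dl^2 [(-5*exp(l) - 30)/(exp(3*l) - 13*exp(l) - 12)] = 5*(((exp(l) + 6)*(9*exp(2*l) - 13) + 2*(3*exp(2*l) - 13)*exp(l))*(-exp(3*l) + 13*exp(l) + 12) + 2*(exp(l) + 6)*(3*exp(2*l) - 13)^2*exp(l) + (-exp(3*l) + 13*exp(l) + 12)^2)*exp(l)/(-exp(3*l) + 13*exp(l) + 12)^3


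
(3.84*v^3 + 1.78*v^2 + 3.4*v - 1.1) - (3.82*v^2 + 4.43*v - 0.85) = 3.84*v^3 - 2.04*v^2 - 1.03*v - 0.25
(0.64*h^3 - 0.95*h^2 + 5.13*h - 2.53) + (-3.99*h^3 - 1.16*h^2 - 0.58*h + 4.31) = -3.35*h^3 - 2.11*h^2 + 4.55*h + 1.78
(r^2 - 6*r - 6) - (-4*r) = r^2 - 2*r - 6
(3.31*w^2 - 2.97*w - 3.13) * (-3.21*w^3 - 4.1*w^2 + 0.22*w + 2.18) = -10.6251*w^5 - 4.0373*w^4 + 22.9525*w^3 + 19.3954*w^2 - 7.1632*w - 6.8234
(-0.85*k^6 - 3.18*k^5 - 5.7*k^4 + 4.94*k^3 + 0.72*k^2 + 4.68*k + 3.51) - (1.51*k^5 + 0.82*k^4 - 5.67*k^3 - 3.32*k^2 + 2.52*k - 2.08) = -0.85*k^6 - 4.69*k^5 - 6.52*k^4 + 10.61*k^3 + 4.04*k^2 + 2.16*k + 5.59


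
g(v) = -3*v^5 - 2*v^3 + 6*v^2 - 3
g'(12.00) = -311760.00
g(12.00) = -749091.00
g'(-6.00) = -19728.00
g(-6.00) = 23973.00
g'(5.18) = -10898.50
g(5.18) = -11308.44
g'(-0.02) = -0.24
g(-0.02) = -3.00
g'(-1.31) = -70.19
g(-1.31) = 23.37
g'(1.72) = -128.39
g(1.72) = -40.59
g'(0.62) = 2.92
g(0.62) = -1.45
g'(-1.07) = -39.37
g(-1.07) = 10.53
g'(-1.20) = -54.14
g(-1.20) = 16.56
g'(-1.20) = -54.14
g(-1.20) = 16.56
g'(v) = -15*v^4 - 6*v^2 + 12*v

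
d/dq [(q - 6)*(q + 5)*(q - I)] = 3*q^2 - 2*q*(1 + I) - 30 + I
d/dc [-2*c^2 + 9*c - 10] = 9 - 4*c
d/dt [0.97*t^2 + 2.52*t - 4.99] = 1.94*t + 2.52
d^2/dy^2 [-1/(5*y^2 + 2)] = 10*(2 - 15*y^2)/(5*y^2 + 2)^3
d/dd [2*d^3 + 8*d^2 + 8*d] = 6*d^2 + 16*d + 8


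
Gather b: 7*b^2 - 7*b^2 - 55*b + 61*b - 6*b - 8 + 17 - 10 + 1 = 0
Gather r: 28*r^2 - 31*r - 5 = 28*r^2 - 31*r - 5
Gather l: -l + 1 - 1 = -l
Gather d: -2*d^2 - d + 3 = -2*d^2 - d + 3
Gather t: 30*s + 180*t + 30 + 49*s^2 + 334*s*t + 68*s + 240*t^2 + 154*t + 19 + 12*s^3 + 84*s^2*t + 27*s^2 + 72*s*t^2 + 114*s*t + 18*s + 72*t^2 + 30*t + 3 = 12*s^3 + 76*s^2 + 116*s + t^2*(72*s + 312) + t*(84*s^2 + 448*s + 364) + 52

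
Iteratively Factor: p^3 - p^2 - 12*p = (p + 3)*(p^2 - 4*p) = (p - 4)*(p + 3)*(p)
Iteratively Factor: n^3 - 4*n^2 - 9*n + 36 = (n - 3)*(n^2 - n - 12) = (n - 3)*(n + 3)*(n - 4)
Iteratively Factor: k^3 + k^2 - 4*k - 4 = (k - 2)*(k^2 + 3*k + 2) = (k - 2)*(k + 1)*(k + 2)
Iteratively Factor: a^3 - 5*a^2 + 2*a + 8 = (a - 4)*(a^2 - a - 2) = (a - 4)*(a - 2)*(a + 1)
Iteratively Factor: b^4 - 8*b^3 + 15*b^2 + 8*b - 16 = (b + 1)*(b^3 - 9*b^2 + 24*b - 16) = (b - 4)*(b + 1)*(b^2 - 5*b + 4) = (b - 4)^2*(b + 1)*(b - 1)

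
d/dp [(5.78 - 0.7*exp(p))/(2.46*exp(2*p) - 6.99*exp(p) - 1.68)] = (1.722*exp(2*p) - 28.4376*exp(p) + 41.5782)*exp(p)/(6.0516*exp(4*p) - 34.3908*exp(3*p) + 40.5945*exp(2*p) + 23.4864*exp(p) + 2.8224)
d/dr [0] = 0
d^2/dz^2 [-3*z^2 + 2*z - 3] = -6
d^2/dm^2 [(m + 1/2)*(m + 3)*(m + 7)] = 6*m + 21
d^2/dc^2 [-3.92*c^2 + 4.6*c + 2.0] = -7.84000000000000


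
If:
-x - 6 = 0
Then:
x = -6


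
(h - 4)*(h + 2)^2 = h^3 - 12*h - 16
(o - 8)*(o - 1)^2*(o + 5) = o^4 - 5*o^3 - 33*o^2 + 77*o - 40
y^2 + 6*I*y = y*(y + 6*I)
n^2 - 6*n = n*(n - 6)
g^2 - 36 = (g - 6)*(g + 6)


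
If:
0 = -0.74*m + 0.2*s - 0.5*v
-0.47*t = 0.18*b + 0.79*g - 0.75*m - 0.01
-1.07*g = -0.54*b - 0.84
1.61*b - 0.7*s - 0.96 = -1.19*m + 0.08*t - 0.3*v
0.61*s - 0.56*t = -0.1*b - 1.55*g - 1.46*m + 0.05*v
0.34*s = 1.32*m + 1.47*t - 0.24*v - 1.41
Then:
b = -0.46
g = 0.55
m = 0.35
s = -2.45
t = -0.17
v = -1.50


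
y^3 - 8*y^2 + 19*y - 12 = (y - 4)*(y - 3)*(y - 1)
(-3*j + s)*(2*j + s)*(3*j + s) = -18*j^3 - 9*j^2*s + 2*j*s^2 + s^3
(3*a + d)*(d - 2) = 3*a*d - 6*a + d^2 - 2*d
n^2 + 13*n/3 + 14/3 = (n + 2)*(n + 7/3)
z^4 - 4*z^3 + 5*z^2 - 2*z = z*(z - 2)*(z - 1)^2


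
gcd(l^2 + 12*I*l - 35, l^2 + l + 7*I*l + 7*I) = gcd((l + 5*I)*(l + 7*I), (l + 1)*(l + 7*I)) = l + 7*I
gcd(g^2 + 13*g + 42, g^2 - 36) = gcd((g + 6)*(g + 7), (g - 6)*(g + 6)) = g + 6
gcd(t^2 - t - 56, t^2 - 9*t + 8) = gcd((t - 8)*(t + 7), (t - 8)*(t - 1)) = t - 8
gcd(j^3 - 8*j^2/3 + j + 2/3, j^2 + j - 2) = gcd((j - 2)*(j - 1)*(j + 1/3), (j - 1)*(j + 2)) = j - 1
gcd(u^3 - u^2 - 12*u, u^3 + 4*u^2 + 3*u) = u^2 + 3*u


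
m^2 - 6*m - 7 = (m - 7)*(m + 1)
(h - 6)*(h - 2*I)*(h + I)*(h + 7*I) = h^4 - 6*h^3 + 6*I*h^3 + 9*h^2 - 36*I*h^2 - 54*h + 14*I*h - 84*I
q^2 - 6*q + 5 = (q - 5)*(q - 1)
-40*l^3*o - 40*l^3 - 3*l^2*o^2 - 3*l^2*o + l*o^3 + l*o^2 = (-8*l + o)*(5*l + o)*(l*o + l)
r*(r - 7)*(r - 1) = r^3 - 8*r^2 + 7*r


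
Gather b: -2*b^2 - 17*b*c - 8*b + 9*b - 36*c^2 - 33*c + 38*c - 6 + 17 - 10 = -2*b^2 + b*(1 - 17*c) - 36*c^2 + 5*c + 1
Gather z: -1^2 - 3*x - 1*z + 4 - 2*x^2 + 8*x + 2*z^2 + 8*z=-2*x^2 + 5*x + 2*z^2 + 7*z + 3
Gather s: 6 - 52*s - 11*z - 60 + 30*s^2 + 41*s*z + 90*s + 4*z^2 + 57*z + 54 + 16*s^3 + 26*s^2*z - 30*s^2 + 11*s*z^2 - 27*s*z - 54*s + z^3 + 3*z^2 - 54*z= 16*s^3 + 26*s^2*z + s*(11*z^2 + 14*z - 16) + z^3 + 7*z^2 - 8*z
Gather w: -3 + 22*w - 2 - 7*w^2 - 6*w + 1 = -7*w^2 + 16*w - 4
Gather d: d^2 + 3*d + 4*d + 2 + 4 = d^2 + 7*d + 6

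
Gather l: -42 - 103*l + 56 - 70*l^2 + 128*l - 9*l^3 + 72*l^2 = -9*l^3 + 2*l^2 + 25*l + 14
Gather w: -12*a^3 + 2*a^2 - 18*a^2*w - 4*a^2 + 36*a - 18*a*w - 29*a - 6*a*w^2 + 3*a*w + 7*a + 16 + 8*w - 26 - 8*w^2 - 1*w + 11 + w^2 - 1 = -12*a^3 - 2*a^2 + 14*a + w^2*(-6*a - 7) + w*(-18*a^2 - 15*a + 7)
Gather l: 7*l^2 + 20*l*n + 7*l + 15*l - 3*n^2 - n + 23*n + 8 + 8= 7*l^2 + l*(20*n + 22) - 3*n^2 + 22*n + 16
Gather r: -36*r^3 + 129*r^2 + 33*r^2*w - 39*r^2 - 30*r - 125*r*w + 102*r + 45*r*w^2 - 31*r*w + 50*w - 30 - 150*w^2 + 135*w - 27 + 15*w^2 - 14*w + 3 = -36*r^3 + r^2*(33*w + 90) + r*(45*w^2 - 156*w + 72) - 135*w^2 + 171*w - 54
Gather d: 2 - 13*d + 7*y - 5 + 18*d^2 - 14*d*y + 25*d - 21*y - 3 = 18*d^2 + d*(12 - 14*y) - 14*y - 6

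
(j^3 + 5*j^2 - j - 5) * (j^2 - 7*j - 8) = j^5 - 2*j^4 - 44*j^3 - 38*j^2 + 43*j + 40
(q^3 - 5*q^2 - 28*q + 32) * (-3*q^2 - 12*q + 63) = -3*q^5 + 3*q^4 + 207*q^3 - 75*q^2 - 2148*q + 2016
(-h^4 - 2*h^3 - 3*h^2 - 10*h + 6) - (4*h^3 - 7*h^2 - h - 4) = -h^4 - 6*h^3 + 4*h^2 - 9*h + 10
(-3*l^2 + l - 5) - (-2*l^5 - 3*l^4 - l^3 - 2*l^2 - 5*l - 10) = 2*l^5 + 3*l^4 + l^3 - l^2 + 6*l + 5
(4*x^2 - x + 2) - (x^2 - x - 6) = 3*x^2 + 8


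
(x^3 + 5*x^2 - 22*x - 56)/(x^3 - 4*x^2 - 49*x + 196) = (x + 2)/(x - 7)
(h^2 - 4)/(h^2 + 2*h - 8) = (h + 2)/(h + 4)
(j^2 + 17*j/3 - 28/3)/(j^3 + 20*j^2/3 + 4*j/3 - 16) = (j + 7)/(j^2 + 8*j + 12)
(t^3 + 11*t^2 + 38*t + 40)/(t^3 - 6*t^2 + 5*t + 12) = (t^3 + 11*t^2 + 38*t + 40)/(t^3 - 6*t^2 + 5*t + 12)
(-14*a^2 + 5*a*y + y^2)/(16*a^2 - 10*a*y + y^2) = (7*a + y)/(-8*a + y)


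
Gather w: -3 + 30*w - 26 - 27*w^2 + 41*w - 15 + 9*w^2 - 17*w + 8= -18*w^2 + 54*w - 36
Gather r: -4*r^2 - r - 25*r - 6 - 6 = -4*r^2 - 26*r - 12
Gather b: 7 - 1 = 6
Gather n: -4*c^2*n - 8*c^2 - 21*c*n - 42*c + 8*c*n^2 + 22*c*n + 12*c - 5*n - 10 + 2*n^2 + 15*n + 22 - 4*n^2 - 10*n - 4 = -8*c^2 - 30*c + n^2*(8*c - 2) + n*(-4*c^2 + c) + 8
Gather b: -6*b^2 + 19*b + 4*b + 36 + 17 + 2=-6*b^2 + 23*b + 55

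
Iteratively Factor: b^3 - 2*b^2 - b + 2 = (b + 1)*(b^2 - 3*b + 2) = (b - 2)*(b + 1)*(b - 1)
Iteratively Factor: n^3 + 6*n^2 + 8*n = (n)*(n^2 + 6*n + 8) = n*(n + 4)*(n + 2)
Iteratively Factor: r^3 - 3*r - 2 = (r - 2)*(r^2 + 2*r + 1) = (r - 2)*(r + 1)*(r + 1)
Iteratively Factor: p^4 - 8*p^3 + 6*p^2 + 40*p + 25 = (p + 1)*(p^3 - 9*p^2 + 15*p + 25) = (p - 5)*(p + 1)*(p^2 - 4*p - 5) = (p - 5)^2*(p + 1)*(p + 1)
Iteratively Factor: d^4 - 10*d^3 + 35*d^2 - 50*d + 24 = (d - 2)*(d^3 - 8*d^2 + 19*d - 12) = (d - 3)*(d - 2)*(d^2 - 5*d + 4) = (d - 3)*(d - 2)*(d - 1)*(d - 4)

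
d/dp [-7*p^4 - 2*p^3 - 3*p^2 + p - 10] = -28*p^3 - 6*p^2 - 6*p + 1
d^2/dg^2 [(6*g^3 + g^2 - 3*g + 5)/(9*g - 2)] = 2*(486*g^3 - 324*g^2 + 72*g + 355)/(729*g^3 - 486*g^2 + 108*g - 8)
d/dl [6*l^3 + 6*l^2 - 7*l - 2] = 18*l^2 + 12*l - 7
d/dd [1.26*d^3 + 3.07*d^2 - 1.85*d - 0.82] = 3.78*d^2 + 6.14*d - 1.85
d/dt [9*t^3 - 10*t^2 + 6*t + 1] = 27*t^2 - 20*t + 6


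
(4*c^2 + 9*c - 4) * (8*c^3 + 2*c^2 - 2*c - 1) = 32*c^5 + 80*c^4 - 22*c^3 - 30*c^2 - c + 4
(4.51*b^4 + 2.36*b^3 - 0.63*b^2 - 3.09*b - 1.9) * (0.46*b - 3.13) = 2.0746*b^5 - 13.0307*b^4 - 7.6766*b^3 + 0.5505*b^2 + 8.7977*b + 5.947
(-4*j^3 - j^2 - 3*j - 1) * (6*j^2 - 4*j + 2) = -24*j^5 + 10*j^4 - 22*j^3 + 4*j^2 - 2*j - 2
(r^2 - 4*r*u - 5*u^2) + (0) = r^2 - 4*r*u - 5*u^2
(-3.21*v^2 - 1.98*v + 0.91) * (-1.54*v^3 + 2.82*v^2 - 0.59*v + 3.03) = 4.9434*v^5 - 6.003*v^4 - 5.0911*v^3 - 5.9919*v^2 - 6.5363*v + 2.7573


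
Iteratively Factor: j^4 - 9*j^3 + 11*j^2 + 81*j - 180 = (j - 3)*(j^3 - 6*j^2 - 7*j + 60) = (j - 4)*(j - 3)*(j^2 - 2*j - 15) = (j - 5)*(j - 4)*(j - 3)*(j + 3)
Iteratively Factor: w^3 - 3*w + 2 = (w + 2)*(w^2 - 2*w + 1) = (w - 1)*(w + 2)*(w - 1)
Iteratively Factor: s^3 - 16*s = (s - 4)*(s^2 + 4*s) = (s - 4)*(s + 4)*(s)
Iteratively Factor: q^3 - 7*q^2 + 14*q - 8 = (q - 4)*(q^2 - 3*q + 2) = (q - 4)*(q - 1)*(q - 2)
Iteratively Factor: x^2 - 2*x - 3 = (x - 3)*(x + 1)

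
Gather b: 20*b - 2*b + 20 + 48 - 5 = 18*b + 63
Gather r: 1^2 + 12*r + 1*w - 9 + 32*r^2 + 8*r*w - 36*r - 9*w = 32*r^2 + r*(8*w - 24) - 8*w - 8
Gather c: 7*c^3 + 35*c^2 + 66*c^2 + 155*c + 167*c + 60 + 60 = 7*c^3 + 101*c^2 + 322*c + 120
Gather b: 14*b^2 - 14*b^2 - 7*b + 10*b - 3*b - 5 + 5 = 0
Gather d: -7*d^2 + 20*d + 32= -7*d^2 + 20*d + 32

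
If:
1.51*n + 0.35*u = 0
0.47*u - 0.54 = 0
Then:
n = -0.27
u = 1.15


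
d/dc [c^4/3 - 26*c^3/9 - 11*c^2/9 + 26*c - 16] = 4*c^3/3 - 26*c^2/3 - 22*c/9 + 26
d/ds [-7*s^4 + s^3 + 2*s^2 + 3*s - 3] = -28*s^3 + 3*s^2 + 4*s + 3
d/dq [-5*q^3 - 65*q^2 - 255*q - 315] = -15*q^2 - 130*q - 255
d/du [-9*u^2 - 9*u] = -18*u - 9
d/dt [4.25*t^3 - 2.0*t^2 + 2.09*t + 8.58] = 12.75*t^2 - 4.0*t + 2.09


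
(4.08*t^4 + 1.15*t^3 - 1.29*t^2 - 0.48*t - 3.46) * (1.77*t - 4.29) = 7.2216*t^5 - 15.4677*t^4 - 7.2168*t^3 + 4.6845*t^2 - 4.065*t + 14.8434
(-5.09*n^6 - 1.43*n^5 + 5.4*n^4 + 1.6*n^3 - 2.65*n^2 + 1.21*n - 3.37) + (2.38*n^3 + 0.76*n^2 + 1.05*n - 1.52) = -5.09*n^6 - 1.43*n^5 + 5.4*n^4 + 3.98*n^3 - 1.89*n^2 + 2.26*n - 4.89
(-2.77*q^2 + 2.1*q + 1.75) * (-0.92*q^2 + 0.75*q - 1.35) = 2.5484*q^4 - 4.0095*q^3 + 3.7045*q^2 - 1.5225*q - 2.3625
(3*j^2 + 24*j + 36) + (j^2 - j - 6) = 4*j^2 + 23*j + 30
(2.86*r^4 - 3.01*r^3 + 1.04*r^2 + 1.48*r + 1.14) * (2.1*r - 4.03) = 6.006*r^5 - 17.8468*r^4 + 14.3143*r^3 - 1.0832*r^2 - 3.5704*r - 4.5942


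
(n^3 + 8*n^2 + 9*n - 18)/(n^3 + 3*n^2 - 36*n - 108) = (n - 1)/(n - 6)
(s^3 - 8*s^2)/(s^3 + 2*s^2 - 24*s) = s*(s - 8)/(s^2 + 2*s - 24)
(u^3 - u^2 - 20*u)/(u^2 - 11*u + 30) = u*(u + 4)/(u - 6)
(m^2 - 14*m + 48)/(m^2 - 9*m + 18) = (m - 8)/(m - 3)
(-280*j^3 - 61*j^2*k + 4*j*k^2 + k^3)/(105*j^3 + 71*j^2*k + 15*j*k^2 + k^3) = (-8*j + k)/(3*j + k)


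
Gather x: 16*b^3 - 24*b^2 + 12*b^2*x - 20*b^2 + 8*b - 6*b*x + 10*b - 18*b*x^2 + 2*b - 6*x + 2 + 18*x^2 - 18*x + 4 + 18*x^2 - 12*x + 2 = 16*b^3 - 44*b^2 + 20*b + x^2*(36 - 18*b) + x*(12*b^2 - 6*b - 36) + 8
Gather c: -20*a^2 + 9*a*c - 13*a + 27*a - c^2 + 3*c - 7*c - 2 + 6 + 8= -20*a^2 + 14*a - c^2 + c*(9*a - 4) + 12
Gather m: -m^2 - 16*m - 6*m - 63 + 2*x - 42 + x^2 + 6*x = -m^2 - 22*m + x^2 + 8*x - 105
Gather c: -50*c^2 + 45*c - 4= -50*c^2 + 45*c - 4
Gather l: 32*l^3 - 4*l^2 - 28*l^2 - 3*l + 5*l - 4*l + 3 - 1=32*l^3 - 32*l^2 - 2*l + 2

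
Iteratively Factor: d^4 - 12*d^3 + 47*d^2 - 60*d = (d - 4)*(d^3 - 8*d^2 + 15*d) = (d - 5)*(d - 4)*(d^2 - 3*d) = (d - 5)*(d - 4)*(d - 3)*(d)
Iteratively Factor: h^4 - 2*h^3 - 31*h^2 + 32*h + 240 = (h + 3)*(h^3 - 5*h^2 - 16*h + 80) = (h + 3)*(h + 4)*(h^2 - 9*h + 20) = (h - 5)*(h + 3)*(h + 4)*(h - 4)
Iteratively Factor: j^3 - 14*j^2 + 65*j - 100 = (j - 5)*(j^2 - 9*j + 20) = (j - 5)*(j - 4)*(j - 5)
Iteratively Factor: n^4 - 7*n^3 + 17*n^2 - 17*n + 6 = (n - 3)*(n^3 - 4*n^2 + 5*n - 2) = (n - 3)*(n - 1)*(n^2 - 3*n + 2) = (n - 3)*(n - 1)^2*(n - 2)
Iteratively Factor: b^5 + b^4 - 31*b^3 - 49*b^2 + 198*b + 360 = (b - 5)*(b^4 + 6*b^3 - b^2 - 54*b - 72) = (b - 5)*(b - 3)*(b^3 + 9*b^2 + 26*b + 24) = (b - 5)*(b - 3)*(b + 2)*(b^2 + 7*b + 12) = (b - 5)*(b - 3)*(b + 2)*(b + 4)*(b + 3)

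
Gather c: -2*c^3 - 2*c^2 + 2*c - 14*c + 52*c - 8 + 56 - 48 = -2*c^3 - 2*c^2 + 40*c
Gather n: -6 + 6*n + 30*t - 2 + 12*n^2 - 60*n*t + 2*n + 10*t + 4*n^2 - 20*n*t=16*n^2 + n*(8 - 80*t) + 40*t - 8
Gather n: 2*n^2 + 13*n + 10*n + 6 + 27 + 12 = 2*n^2 + 23*n + 45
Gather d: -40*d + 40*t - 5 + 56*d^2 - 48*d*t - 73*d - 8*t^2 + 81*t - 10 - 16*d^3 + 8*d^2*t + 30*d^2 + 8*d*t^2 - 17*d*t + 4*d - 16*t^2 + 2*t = -16*d^3 + d^2*(8*t + 86) + d*(8*t^2 - 65*t - 109) - 24*t^2 + 123*t - 15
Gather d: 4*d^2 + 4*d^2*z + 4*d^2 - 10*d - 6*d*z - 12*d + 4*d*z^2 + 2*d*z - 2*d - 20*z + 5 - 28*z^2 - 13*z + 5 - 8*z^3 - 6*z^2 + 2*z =d^2*(4*z + 8) + d*(4*z^2 - 4*z - 24) - 8*z^3 - 34*z^2 - 31*z + 10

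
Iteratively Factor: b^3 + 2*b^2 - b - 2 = (b + 1)*(b^2 + b - 2) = (b - 1)*(b + 1)*(b + 2)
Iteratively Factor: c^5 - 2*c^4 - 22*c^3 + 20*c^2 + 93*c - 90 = (c - 1)*(c^4 - c^3 - 23*c^2 - 3*c + 90) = (c - 1)*(c + 3)*(c^3 - 4*c^2 - 11*c + 30) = (c - 5)*(c - 1)*(c + 3)*(c^2 + c - 6) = (c - 5)*(c - 2)*(c - 1)*(c + 3)*(c + 3)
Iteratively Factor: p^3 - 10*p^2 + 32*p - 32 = (p - 4)*(p^2 - 6*p + 8) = (p - 4)*(p - 2)*(p - 4)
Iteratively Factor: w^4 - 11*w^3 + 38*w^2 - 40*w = (w - 4)*(w^3 - 7*w^2 + 10*w) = (w - 5)*(w - 4)*(w^2 - 2*w) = (w - 5)*(w - 4)*(w - 2)*(w)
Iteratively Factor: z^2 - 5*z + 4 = (z - 1)*(z - 4)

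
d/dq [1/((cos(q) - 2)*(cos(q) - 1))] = (2*cos(q) - 3)*sin(q)/((cos(q) - 2)^2*(cos(q) - 1)^2)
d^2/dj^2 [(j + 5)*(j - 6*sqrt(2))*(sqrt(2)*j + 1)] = 6*sqrt(2)*j - 22 + 10*sqrt(2)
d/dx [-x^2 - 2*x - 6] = -2*x - 2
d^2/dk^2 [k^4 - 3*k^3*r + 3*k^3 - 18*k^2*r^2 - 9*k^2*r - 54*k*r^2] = 12*k^2 - 18*k*r + 18*k - 36*r^2 - 18*r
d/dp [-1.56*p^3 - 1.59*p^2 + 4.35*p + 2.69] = -4.68*p^2 - 3.18*p + 4.35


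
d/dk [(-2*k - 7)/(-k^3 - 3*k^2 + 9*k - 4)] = (-4*k^3 - 27*k^2 - 42*k + 71)/(k^6 + 6*k^5 - 9*k^4 - 46*k^3 + 105*k^2 - 72*k + 16)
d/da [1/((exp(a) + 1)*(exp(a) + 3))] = 2*(-exp(a) - 2)*exp(a)/(exp(4*a) + 8*exp(3*a) + 22*exp(2*a) + 24*exp(a) + 9)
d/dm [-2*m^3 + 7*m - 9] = 7 - 6*m^2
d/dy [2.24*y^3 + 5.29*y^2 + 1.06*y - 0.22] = 6.72*y^2 + 10.58*y + 1.06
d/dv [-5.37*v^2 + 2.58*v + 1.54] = 2.58 - 10.74*v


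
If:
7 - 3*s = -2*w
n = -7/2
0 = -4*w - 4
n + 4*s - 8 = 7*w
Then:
No Solution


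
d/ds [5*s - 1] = 5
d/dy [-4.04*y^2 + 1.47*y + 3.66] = 1.47 - 8.08*y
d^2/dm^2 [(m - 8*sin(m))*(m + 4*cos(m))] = 8*m*sin(m) - 4*m*cos(m) - 8*sin(m) + 64*sin(2*m) - 16*cos(m) + 2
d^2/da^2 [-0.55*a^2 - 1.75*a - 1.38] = -1.10000000000000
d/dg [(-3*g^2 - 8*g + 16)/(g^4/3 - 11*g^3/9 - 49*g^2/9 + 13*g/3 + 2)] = 9*(18*g^5 + 39*g^4 - 368*g^3 + 19*g^2 + 1460*g - 768)/(9*g^8 - 66*g^7 - 173*g^6 + 1312*g^5 + 1651*g^4 - 4218*g^3 - 243*g^2 + 1404*g + 324)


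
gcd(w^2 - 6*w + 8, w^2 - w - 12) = w - 4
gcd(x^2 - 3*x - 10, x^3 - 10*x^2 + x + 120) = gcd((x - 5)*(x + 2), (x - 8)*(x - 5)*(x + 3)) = x - 5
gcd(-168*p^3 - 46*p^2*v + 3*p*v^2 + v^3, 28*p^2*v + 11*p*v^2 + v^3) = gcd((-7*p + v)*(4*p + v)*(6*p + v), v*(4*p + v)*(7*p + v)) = 4*p + v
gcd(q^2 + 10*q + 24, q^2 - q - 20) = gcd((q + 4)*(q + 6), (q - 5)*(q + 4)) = q + 4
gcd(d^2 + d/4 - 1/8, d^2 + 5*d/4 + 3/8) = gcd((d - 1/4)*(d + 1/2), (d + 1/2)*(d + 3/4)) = d + 1/2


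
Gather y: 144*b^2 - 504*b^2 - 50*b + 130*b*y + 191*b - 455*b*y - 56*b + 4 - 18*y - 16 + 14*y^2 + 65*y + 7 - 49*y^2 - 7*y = -360*b^2 + 85*b - 35*y^2 + y*(40 - 325*b) - 5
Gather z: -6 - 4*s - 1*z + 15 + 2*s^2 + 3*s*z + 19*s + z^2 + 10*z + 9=2*s^2 + 15*s + z^2 + z*(3*s + 9) + 18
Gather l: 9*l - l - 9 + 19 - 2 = 8*l + 8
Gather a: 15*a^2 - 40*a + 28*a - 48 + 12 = 15*a^2 - 12*a - 36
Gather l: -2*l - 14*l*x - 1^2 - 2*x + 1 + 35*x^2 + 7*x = l*(-14*x - 2) + 35*x^2 + 5*x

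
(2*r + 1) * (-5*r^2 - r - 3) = -10*r^3 - 7*r^2 - 7*r - 3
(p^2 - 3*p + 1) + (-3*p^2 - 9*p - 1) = -2*p^2 - 12*p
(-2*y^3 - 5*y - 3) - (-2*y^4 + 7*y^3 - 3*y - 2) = 2*y^4 - 9*y^3 - 2*y - 1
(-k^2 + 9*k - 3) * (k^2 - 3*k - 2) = -k^4 + 12*k^3 - 28*k^2 - 9*k + 6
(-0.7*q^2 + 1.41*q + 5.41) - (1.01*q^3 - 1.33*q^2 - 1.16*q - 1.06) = -1.01*q^3 + 0.63*q^2 + 2.57*q + 6.47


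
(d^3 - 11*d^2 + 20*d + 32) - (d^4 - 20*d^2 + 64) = -d^4 + d^3 + 9*d^2 + 20*d - 32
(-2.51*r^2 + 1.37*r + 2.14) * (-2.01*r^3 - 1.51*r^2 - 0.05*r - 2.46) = 5.0451*r^5 + 1.0364*r^4 - 6.2446*r^3 + 2.8747*r^2 - 3.4772*r - 5.2644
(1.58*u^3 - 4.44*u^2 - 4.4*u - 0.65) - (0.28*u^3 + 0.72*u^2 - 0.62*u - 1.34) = 1.3*u^3 - 5.16*u^2 - 3.78*u + 0.69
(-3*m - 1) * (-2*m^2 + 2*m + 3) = 6*m^3 - 4*m^2 - 11*m - 3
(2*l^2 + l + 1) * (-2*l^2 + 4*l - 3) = -4*l^4 + 6*l^3 - 4*l^2 + l - 3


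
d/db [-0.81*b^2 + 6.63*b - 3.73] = 6.63 - 1.62*b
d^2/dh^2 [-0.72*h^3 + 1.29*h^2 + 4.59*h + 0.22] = 2.58 - 4.32*h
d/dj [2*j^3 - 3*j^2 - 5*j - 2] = 6*j^2 - 6*j - 5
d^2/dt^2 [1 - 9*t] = 0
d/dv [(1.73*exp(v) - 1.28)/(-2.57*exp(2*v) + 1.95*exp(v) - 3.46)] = (4.4461*exp(2*v) - 6.5792*exp(v) - 3.4898)*exp(v)/(6.6049*exp(4*v) - 10.023*exp(3*v) + 21.5869*exp(2*v) - 13.494*exp(v) + 11.9716)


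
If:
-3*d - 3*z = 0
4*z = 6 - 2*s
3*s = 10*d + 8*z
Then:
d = -9/4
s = -3/2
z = 9/4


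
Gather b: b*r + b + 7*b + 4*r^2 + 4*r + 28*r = b*(r + 8) + 4*r^2 + 32*r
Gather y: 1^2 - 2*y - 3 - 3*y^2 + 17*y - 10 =-3*y^2 + 15*y - 12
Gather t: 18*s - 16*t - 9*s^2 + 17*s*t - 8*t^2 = -9*s^2 + 18*s - 8*t^2 + t*(17*s - 16)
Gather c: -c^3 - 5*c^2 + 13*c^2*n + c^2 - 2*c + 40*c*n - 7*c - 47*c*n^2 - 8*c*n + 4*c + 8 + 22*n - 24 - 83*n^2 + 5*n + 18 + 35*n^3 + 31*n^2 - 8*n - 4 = -c^3 + c^2*(13*n - 4) + c*(-47*n^2 + 32*n - 5) + 35*n^3 - 52*n^2 + 19*n - 2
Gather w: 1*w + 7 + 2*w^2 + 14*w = 2*w^2 + 15*w + 7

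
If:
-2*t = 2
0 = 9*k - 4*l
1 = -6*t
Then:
No Solution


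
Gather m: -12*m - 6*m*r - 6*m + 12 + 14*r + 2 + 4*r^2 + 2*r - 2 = m*(-6*r - 18) + 4*r^2 + 16*r + 12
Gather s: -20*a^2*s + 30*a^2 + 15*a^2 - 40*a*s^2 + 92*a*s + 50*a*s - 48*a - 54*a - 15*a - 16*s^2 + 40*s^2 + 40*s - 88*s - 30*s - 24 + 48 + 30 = 45*a^2 - 117*a + s^2*(24 - 40*a) + s*(-20*a^2 + 142*a - 78) + 54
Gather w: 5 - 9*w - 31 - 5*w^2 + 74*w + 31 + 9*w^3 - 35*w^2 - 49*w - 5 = 9*w^3 - 40*w^2 + 16*w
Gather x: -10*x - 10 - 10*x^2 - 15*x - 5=-10*x^2 - 25*x - 15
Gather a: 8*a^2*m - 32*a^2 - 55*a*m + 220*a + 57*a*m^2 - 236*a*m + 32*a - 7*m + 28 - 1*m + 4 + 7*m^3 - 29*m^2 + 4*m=a^2*(8*m - 32) + a*(57*m^2 - 291*m + 252) + 7*m^3 - 29*m^2 - 4*m + 32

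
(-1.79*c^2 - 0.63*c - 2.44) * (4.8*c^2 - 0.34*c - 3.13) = -8.592*c^4 - 2.4154*c^3 - 5.8951*c^2 + 2.8015*c + 7.6372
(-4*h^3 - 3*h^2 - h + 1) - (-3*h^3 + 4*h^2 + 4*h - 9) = -h^3 - 7*h^2 - 5*h + 10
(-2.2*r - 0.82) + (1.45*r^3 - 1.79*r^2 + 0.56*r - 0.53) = 1.45*r^3 - 1.79*r^2 - 1.64*r - 1.35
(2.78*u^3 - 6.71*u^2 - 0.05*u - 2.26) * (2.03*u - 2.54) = 5.6434*u^4 - 20.6825*u^3 + 16.9419*u^2 - 4.4608*u + 5.7404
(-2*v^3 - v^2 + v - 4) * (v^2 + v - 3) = -2*v^5 - 3*v^4 + 6*v^3 - 7*v + 12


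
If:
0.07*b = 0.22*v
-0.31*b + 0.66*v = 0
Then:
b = 0.00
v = 0.00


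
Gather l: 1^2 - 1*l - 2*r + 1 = -l - 2*r + 2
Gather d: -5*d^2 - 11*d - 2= -5*d^2 - 11*d - 2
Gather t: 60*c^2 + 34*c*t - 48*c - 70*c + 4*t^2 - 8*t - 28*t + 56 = 60*c^2 - 118*c + 4*t^2 + t*(34*c - 36) + 56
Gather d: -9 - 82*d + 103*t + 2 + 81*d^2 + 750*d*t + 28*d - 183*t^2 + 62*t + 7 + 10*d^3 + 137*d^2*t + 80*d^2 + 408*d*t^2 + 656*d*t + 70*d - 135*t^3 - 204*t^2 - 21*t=10*d^3 + d^2*(137*t + 161) + d*(408*t^2 + 1406*t + 16) - 135*t^3 - 387*t^2 + 144*t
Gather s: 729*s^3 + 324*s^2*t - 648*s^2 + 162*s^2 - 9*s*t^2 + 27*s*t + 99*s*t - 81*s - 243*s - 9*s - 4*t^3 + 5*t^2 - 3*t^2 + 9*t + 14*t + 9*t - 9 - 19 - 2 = 729*s^3 + s^2*(324*t - 486) + s*(-9*t^2 + 126*t - 333) - 4*t^3 + 2*t^2 + 32*t - 30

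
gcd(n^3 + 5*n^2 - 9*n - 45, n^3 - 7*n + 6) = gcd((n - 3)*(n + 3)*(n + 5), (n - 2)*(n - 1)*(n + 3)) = n + 3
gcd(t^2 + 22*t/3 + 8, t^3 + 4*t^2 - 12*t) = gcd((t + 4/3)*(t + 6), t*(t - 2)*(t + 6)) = t + 6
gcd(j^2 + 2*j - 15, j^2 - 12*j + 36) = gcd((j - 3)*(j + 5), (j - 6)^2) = 1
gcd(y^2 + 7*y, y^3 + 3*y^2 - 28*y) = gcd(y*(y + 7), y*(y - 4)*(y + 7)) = y^2 + 7*y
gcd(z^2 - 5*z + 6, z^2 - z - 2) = z - 2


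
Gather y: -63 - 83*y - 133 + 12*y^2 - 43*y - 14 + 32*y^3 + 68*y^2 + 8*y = 32*y^3 + 80*y^2 - 118*y - 210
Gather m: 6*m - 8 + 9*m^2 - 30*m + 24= 9*m^2 - 24*m + 16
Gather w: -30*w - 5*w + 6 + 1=7 - 35*w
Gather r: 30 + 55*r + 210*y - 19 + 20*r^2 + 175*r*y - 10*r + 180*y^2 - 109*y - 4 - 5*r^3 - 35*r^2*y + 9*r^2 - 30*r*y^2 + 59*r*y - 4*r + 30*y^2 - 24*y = -5*r^3 + r^2*(29 - 35*y) + r*(-30*y^2 + 234*y + 41) + 210*y^2 + 77*y + 7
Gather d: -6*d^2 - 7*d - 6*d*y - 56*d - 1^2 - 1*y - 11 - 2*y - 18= -6*d^2 + d*(-6*y - 63) - 3*y - 30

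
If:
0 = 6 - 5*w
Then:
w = 6/5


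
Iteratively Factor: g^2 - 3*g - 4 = (g - 4)*(g + 1)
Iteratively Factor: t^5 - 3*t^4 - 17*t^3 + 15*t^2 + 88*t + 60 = (t - 3)*(t^4 - 17*t^2 - 36*t - 20) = (t - 3)*(t + 2)*(t^3 - 2*t^2 - 13*t - 10) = (t - 3)*(t + 2)^2*(t^2 - 4*t - 5) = (t - 5)*(t - 3)*(t + 2)^2*(t + 1)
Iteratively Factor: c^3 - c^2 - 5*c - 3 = (c + 1)*(c^2 - 2*c - 3) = (c - 3)*(c + 1)*(c + 1)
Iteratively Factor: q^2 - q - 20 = (q + 4)*(q - 5)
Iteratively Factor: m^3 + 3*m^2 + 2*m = (m)*(m^2 + 3*m + 2) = m*(m + 1)*(m + 2)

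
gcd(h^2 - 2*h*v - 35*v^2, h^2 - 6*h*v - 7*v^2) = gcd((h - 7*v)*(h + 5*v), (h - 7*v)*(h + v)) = -h + 7*v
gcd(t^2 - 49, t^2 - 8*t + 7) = t - 7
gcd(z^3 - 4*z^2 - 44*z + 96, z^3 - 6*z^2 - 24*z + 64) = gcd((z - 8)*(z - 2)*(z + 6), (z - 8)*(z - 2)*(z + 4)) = z^2 - 10*z + 16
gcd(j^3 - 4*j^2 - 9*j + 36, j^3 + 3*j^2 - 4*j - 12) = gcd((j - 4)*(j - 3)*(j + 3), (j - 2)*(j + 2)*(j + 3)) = j + 3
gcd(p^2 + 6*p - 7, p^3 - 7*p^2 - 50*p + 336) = p + 7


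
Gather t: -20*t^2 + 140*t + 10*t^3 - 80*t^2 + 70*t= 10*t^3 - 100*t^2 + 210*t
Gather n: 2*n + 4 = 2*n + 4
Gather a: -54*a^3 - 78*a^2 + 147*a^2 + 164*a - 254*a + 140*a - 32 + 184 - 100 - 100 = -54*a^3 + 69*a^2 + 50*a - 48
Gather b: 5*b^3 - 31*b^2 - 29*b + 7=5*b^3 - 31*b^2 - 29*b + 7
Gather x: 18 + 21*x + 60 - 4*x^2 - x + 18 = -4*x^2 + 20*x + 96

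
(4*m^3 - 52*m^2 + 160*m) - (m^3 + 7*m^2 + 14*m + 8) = 3*m^3 - 59*m^2 + 146*m - 8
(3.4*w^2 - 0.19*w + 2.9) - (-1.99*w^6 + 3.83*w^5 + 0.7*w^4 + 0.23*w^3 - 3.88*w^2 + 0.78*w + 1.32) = 1.99*w^6 - 3.83*w^5 - 0.7*w^4 - 0.23*w^3 + 7.28*w^2 - 0.97*w + 1.58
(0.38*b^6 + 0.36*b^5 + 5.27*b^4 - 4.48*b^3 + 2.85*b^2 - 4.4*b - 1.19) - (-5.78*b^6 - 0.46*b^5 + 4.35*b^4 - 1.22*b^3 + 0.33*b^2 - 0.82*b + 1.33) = 6.16*b^6 + 0.82*b^5 + 0.92*b^4 - 3.26*b^3 + 2.52*b^2 - 3.58*b - 2.52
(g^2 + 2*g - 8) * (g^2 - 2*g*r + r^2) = g^4 - 2*g^3*r + 2*g^3 + g^2*r^2 - 4*g^2*r - 8*g^2 + 2*g*r^2 + 16*g*r - 8*r^2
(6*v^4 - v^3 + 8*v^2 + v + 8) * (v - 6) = 6*v^5 - 37*v^4 + 14*v^3 - 47*v^2 + 2*v - 48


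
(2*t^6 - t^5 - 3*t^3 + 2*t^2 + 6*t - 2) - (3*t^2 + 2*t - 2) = 2*t^6 - t^5 - 3*t^3 - t^2 + 4*t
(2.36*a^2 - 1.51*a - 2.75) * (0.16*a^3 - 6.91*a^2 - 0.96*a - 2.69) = 0.3776*a^5 - 16.5492*a^4 + 7.7285*a^3 + 14.1037*a^2 + 6.7019*a + 7.3975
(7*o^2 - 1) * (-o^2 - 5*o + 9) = -7*o^4 - 35*o^3 + 64*o^2 + 5*o - 9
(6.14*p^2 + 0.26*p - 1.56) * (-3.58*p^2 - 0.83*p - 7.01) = -21.9812*p^4 - 6.027*p^3 - 37.6724*p^2 - 0.5278*p + 10.9356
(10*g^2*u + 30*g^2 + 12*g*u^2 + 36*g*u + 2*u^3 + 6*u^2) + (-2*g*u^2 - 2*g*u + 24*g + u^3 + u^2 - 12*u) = 10*g^2*u + 30*g^2 + 10*g*u^2 + 34*g*u + 24*g + 3*u^3 + 7*u^2 - 12*u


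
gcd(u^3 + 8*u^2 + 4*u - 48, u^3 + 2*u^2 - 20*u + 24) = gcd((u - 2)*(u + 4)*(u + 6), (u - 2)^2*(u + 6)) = u^2 + 4*u - 12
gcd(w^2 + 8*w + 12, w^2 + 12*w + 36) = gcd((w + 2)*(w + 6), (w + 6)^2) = w + 6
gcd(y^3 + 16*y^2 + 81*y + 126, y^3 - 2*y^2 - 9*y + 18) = y + 3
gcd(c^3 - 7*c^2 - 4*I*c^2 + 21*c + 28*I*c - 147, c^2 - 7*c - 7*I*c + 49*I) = c^2 + c*(-7 - 7*I) + 49*I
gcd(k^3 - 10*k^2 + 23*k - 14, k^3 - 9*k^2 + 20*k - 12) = k^2 - 3*k + 2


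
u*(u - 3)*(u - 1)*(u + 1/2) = u^4 - 7*u^3/2 + u^2 + 3*u/2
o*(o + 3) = o^2 + 3*o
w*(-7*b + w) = -7*b*w + w^2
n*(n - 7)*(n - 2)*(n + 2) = n^4 - 7*n^3 - 4*n^2 + 28*n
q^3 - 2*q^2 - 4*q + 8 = (q - 2)^2*(q + 2)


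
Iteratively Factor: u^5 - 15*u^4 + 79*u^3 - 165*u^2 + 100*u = (u)*(u^4 - 15*u^3 + 79*u^2 - 165*u + 100) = u*(u - 5)*(u^3 - 10*u^2 + 29*u - 20) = u*(u - 5)*(u - 4)*(u^2 - 6*u + 5) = u*(u - 5)^2*(u - 4)*(u - 1)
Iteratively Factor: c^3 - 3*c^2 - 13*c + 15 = (c - 5)*(c^2 + 2*c - 3) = (c - 5)*(c - 1)*(c + 3)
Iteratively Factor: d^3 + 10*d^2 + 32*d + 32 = (d + 2)*(d^2 + 8*d + 16) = (d + 2)*(d + 4)*(d + 4)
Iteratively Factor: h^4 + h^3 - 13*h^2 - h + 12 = (h - 1)*(h^3 + 2*h^2 - 11*h - 12) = (h - 3)*(h - 1)*(h^2 + 5*h + 4) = (h - 3)*(h - 1)*(h + 4)*(h + 1)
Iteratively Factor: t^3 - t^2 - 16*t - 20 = (t + 2)*(t^2 - 3*t - 10) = (t - 5)*(t + 2)*(t + 2)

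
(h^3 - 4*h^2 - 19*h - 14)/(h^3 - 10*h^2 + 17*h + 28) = (h + 2)/(h - 4)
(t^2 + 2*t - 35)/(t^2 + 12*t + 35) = (t - 5)/(t + 5)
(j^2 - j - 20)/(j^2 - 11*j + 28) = (j^2 - j - 20)/(j^2 - 11*j + 28)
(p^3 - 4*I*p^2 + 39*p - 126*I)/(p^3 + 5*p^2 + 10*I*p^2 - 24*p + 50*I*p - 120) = (p^2 - 10*I*p - 21)/(p^2 + p*(5 + 4*I) + 20*I)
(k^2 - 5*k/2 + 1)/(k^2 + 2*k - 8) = (k - 1/2)/(k + 4)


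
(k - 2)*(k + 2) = k^2 - 4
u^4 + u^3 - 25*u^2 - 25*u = u*(u - 5)*(u + 1)*(u + 5)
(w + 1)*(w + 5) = w^2 + 6*w + 5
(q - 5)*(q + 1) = q^2 - 4*q - 5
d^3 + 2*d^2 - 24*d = d*(d - 4)*(d + 6)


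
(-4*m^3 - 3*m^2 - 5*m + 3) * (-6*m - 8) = 24*m^4 + 50*m^3 + 54*m^2 + 22*m - 24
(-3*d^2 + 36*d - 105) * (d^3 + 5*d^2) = -3*d^5 + 21*d^4 + 75*d^3 - 525*d^2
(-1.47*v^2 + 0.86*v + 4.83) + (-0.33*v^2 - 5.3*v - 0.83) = -1.8*v^2 - 4.44*v + 4.0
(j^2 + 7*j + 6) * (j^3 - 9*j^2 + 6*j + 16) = j^5 - 2*j^4 - 51*j^3 + 4*j^2 + 148*j + 96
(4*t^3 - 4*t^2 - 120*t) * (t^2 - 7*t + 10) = 4*t^5 - 32*t^4 - 52*t^3 + 800*t^2 - 1200*t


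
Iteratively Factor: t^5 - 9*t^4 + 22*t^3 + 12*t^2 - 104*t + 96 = (t + 2)*(t^4 - 11*t^3 + 44*t^2 - 76*t + 48) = (t - 2)*(t + 2)*(t^3 - 9*t^2 + 26*t - 24) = (t - 2)^2*(t + 2)*(t^2 - 7*t + 12) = (t - 3)*(t - 2)^2*(t + 2)*(t - 4)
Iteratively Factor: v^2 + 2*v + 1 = (v + 1)*(v + 1)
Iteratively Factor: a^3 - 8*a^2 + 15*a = (a)*(a^2 - 8*a + 15) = a*(a - 3)*(a - 5)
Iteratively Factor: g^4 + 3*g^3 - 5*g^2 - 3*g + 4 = (g + 1)*(g^3 + 2*g^2 - 7*g + 4) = (g - 1)*(g + 1)*(g^2 + 3*g - 4) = (g - 1)^2*(g + 1)*(g + 4)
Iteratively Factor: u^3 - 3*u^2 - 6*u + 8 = (u - 1)*(u^2 - 2*u - 8) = (u - 1)*(u + 2)*(u - 4)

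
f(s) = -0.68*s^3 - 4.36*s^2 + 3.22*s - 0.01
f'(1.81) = -19.25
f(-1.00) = -6.91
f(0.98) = -1.68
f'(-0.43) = 6.59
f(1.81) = -12.50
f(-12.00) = 508.55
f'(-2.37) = 12.43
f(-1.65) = -14.14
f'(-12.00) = -185.90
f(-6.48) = -18.93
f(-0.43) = -2.15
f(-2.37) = -23.08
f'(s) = -2.04*s^2 - 8.72*s + 3.22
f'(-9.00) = -83.54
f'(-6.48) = -25.93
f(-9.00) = 113.57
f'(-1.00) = 9.90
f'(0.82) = -5.30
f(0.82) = -0.68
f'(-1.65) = 12.05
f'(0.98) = -7.28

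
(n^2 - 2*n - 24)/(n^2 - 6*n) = (n + 4)/n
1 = 1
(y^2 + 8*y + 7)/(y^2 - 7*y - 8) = (y + 7)/(y - 8)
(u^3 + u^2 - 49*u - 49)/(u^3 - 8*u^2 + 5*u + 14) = (u + 7)/(u - 2)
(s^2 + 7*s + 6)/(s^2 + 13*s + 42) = (s + 1)/(s + 7)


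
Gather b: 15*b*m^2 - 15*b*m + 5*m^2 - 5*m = b*(15*m^2 - 15*m) + 5*m^2 - 5*m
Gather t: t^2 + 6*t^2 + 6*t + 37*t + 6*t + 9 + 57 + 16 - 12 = 7*t^2 + 49*t + 70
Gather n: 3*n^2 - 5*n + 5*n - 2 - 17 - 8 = 3*n^2 - 27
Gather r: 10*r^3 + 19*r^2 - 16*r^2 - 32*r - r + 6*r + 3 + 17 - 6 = 10*r^3 + 3*r^2 - 27*r + 14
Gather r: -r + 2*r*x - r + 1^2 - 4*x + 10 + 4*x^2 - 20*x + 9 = r*(2*x - 2) + 4*x^2 - 24*x + 20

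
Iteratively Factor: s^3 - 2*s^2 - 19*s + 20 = (s - 1)*(s^2 - s - 20) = (s - 1)*(s + 4)*(s - 5)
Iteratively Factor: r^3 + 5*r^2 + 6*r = (r + 2)*(r^2 + 3*r) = r*(r + 2)*(r + 3)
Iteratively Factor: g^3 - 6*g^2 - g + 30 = (g - 5)*(g^2 - g - 6) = (g - 5)*(g + 2)*(g - 3)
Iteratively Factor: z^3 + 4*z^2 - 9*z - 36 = (z + 3)*(z^2 + z - 12) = (z - 3)*(z + 3)*(z + 4)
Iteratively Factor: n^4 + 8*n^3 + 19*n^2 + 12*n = (n + 1)*(n^3 + 7*n^2 + 12*n) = (n + 1)*(n + 3)*(n^2 + 4*n) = (n + 1)*(n + 3)*(n + 4)*(n)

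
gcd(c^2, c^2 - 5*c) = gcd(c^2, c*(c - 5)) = c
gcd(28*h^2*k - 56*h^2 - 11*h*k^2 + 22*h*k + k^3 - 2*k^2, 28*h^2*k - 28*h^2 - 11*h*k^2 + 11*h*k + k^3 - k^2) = 28*h^2 - 11*h*k + k^2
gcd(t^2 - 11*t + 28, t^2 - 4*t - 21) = t - 7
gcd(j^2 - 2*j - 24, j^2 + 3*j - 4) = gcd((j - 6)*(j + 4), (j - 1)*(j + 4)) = j + 4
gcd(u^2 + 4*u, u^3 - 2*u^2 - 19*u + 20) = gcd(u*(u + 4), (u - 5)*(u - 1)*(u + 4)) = u + 4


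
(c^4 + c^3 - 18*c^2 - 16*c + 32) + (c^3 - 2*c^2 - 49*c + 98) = c^4 + 2*c^3 - 20*c^2 - 65*c + 130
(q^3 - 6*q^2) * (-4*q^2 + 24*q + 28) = -4*q^5 + 48*q^4 - 116*q^3 - 168*q^2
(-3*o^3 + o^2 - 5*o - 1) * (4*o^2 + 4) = -12*o^5 + 4*o^4 - 32*o^3 - 20*o - 4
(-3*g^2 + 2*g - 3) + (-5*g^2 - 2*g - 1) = -8*g^2 - 4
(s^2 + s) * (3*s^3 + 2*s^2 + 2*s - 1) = 3*s^5 + 5*s^4 + 4*s^3 + s^2 - s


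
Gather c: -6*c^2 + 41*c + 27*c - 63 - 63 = -6*c^2 + 68*c - 126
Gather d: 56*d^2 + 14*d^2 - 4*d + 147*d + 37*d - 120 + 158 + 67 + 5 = 70*d^2 + 180*d + 110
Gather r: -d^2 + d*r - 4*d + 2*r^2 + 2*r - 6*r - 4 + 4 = -d^2 - 4*d + 2*r^2 + r*(d - 4)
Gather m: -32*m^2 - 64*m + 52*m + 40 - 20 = -32*m^2 - 12*m + 20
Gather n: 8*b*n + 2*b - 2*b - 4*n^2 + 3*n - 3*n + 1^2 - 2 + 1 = 8*b*n - 4*n^2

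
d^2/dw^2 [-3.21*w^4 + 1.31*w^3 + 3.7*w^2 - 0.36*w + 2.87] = -38.52*w^2 + 7.86*w + 7.4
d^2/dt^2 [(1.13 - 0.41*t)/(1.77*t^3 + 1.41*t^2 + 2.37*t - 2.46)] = (-7.706934*t^5 + 36.342702*t^4 + 46.931832*t^3 + 20.498076*t^2 + 43.645446*t + 15.752466)/(5.545233*t^9 + 13.252167*t^8 + 32.83173*t^7 + 15.171273*t^6 + 7.124598*t^5 - 52.829415*t^4 - 3.877443*t^3 - 15.854454*t^2 + 43.026876*t - 14.886936)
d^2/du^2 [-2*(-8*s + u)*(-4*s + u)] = -4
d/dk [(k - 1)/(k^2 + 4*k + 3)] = (k^2 + 4*k - 2*(k - 1)*(k + 2) + 3)/(k^2 + 4*k + 3)^2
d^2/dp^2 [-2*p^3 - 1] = -12*p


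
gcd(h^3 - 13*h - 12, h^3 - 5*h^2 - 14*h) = 1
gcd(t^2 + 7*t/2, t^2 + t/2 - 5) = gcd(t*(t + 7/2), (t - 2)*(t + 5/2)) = 1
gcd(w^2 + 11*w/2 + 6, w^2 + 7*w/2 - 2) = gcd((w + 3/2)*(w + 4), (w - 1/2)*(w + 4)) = w + 4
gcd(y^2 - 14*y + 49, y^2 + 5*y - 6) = 1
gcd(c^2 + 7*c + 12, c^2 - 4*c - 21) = c + 3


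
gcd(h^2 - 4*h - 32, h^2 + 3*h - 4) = h + 4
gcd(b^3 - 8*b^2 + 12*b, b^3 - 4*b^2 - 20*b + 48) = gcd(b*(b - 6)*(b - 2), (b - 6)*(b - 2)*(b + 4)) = b^2 - 8*b + 12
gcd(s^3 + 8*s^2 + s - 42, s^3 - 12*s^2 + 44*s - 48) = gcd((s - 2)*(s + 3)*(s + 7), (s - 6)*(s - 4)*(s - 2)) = s - 2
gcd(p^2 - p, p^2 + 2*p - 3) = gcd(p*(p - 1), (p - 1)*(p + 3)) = p - 1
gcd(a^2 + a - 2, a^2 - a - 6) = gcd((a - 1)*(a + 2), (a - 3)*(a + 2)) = a + 2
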